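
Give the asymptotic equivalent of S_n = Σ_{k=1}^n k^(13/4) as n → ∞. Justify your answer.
S_n ~ (4/17) · n^(17/4)

Integral comparison: Σ_{k=1}^n k^(13/4) = ∫_0^n x^(13/4) dx + O(n^(13/4)). The integral is n^(1 + 13/4) / (1 + 13/4) = n^((13+4)/4) / ((13+4)/4) = (4/17) · n^(17/4).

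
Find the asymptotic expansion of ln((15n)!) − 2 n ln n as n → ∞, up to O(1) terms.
ln((15n)!) − 2 n ln n = 13 n ln n + 15(ln 15 − 1) n + (1/2) ln(2π·15n) + O(1/n)

Stirling: ln((15n)!) = 15n ln(15n) − 15n + (1/2) ln(2π·15n) + O(1/n).
Expand 15n ln(15n) = 15n (ln n + ln 15) = 15n ln n + 15n ln 15.
Subtract 2n ln n: leading term is (15 − 2) n ln n = 13 n ln n. The next term is 15n ln 15 − 15n = 15(ln 15 − 1) n. Then the (1/2) ln(2π·15n) correction.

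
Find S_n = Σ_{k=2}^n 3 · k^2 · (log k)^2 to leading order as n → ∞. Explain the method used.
S_n ~ n^3 · (log n)^2

By integral comparison, S_n = ∫_1^n 3 · x^2 · (log x)^2 dx + O(n^2 · (log n)^2). For the integral, the leading term of ∫_1^n x^2 (log x)^2 dx is n^3/3 · (log n)^2 (by repeated integration by parts; each step lowers the log-exponent and produces a relatively O(1/log n) correction). Hence S_n ~ n^3 · (log n)^2.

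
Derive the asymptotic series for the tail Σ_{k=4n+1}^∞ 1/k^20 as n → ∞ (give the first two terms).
Σ_{k>4n} 1/k^20 = 1/(19 · (4n)^19) − 1/(2 · (4n)^20) + O(1/(4n)^21)

Compare to the integral: ∫_{4n}^∞ x^(−20) dx = [−x^(−19)/19]_{4n}^∞ = 1/((20−1)·(4n)^19). The Euler-Maclaurin correction adds −f(4n)/2 = −1/(2·(4n)^20). Euler-Maclaurin then gives
  Σ_{k>4n} 1/k^20 = ∫_{4n}^∞ dx/x^20 − 1/(2·(4n)^20) + O(1/(4n)^21).
(Equivalently this is ζ(20) − Σ_{k≤4n} 1/k^20.)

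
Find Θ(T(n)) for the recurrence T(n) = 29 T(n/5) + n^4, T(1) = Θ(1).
T(n) = Θ(n^4)

log_5 29 ≈ 2.092. f(n) = n^4 dominates n^(log_5 29) since 4 > 2.092, and the regularity condition a·f(n/b) = 29·(n/5)^4 = (29/625)·n^4 ≤ c·f(n) holds with c = 29/625 ≈ 0.0464 < 1. So this is Case 3: T(n) = Θ(f(n)) = Θ(n^4).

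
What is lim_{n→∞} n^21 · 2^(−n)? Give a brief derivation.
lim = 0

Exponentials with base > 1 dominate every fixed polynomial: for any fixed c, n^c / 2^n → 0 as n → ∞ (e.g. by the ratio test, or by writing 2^n = e^(n ln 2) and noting e^(n ln 2) / n^c → ∞). Hence n^21 · 2^(−n) = n^21 / 2^n → 0.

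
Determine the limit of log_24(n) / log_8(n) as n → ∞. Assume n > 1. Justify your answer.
lim = ln(8) / ln(24) = log_24(8)

Change of base: log_24(n) = ln n / ln 24 and log_8(n) = ln n / ln 8. The ratio is (ln n / ln 24) · (ln 8 / ln n) = ln 8 / ln 24, a constant independent of n. So the limit is ln 8 / ln 24 = log_24(8).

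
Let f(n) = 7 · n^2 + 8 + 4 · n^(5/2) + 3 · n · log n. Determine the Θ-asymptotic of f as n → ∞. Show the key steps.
f(n) ∈ Θ(n^(5/2))

Compare the terms by growth order. For large n, n^a · (log n)^b dominates n^a' · (log n)^b' iff a > a', or (a = a' and b > b'). Ranking the 4 terms shows the dominant one is 4 · n^(5/2). Hence f(n) ∈ Θ(n^(5/2)).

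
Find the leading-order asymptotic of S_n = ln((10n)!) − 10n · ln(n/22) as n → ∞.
S_n ~ 10n · (ln 220 − 1) + O(ln n)

Stirling: ln((10n)!) = 10n ln(10n) − 10n + O(ln n).
  S_n = 10n ln(10n) − 10n − 10n ln(n/22) + O(ln n)
      = 10n ln(10n) − 10n ln n + 10n ln 22 − 10n + O(ln n)
      = 10n ln 10 + 10n ln 22 − 10n + O(ln n)
      = 10n (ln 220 − 1) + O(ln n).
Numerically ln(220) − 1 ≈ 4.3936.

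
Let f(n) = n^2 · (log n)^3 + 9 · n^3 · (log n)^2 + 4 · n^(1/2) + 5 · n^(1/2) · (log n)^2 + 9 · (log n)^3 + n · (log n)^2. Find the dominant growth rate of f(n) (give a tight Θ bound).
f(n) ∈ Θ(n^3 · (log n)^2)

Compare the terms by growth order. For large n, n^a · (log n)^b dominates n^a' · (log n)^b' iff a > a', or (a = a' and b > b'). Ranking the 6 terms shows the dominant one is 9 · n^3 · (log n)^2. Hence f(n) ∈ Θ(n^3 · (log n)^2).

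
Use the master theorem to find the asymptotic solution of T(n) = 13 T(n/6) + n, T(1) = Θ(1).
T(n) = Θ(n^(log_6 13))

Master theorem: compare f(n) = n to n^(log_6 13) where log_6 13 ≈ 1.432. Since 1 < log_6 13, we have f(n) = O(n^(log_6 13 − ε)) for some ε > 0 — Case 1. Hence T(n) = Θ(n^(log_6 13)).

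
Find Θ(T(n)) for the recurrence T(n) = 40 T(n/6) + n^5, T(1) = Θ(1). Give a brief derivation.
T(n) = Θ(n^5)

log_6 40 ≈ 2.059. f(n) = n^5 dominates n^(log_6 40) since 5 > 2.059, and the regularity condition a·f(n/b) = 40·(n/6)^5 = (40/7776)·n^5 ≤ c·f(n) holds with c = 40/7776 ≈ 0.00514 < 1. So this is Case 3: T(n) = Θ(f(n)) = Θ(n^5).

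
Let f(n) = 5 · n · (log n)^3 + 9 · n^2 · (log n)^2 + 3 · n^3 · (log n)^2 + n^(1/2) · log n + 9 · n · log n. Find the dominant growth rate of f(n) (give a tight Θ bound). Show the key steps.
f(n) ∈ Θ(n^3 · (log n)^2)

Compare the terms by growth order. For large n, n^a · (log n)^b dominates n^a' · (log n)^b' iff a > a', or (a = a' and b > b'). Ranking the 5 terms shows the dominant one is 3 · n^3 · (log n)^2. Hence f(n) ∈ Θ(n^3 · (log n)^2).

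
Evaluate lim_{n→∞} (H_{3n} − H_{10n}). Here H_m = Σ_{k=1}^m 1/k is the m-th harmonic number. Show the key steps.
lim = ln(3/10)

Euler-Maclaurin gives H_m = ln m + γ + 1/(2m) + O(1/m^2). The γ and O(1/m) terms cancel in the difference:
  H_{3n} − H_{10n} = ln(3n) − ln(10n) + O(1/n) = ln(3/10) + O(1/n).
Hence the limit is ln(3/10).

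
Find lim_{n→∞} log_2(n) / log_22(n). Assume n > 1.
lim = ln(22) / ln(2) = log_2(22)

Change of base: log_2(n) = ln n / ln 2 and log_22(n) = ln n / ln 22. The ratio is (ln n / ln 2) · (ln 22 / ln n) = ln 22 / ln 2, a constant independent of n. So the limit is ln 22 / ln 2 = log_2(22).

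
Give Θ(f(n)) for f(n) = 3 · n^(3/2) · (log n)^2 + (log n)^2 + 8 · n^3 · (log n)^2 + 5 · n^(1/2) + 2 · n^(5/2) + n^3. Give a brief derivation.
f(n) ∈ Θ(n^3 · (log n)^2)

Compare the terms by growth order. For large n, n^a · (log n)^b dominates n^a' · (log n)^b' iff a > a', or (a = a' and b > b'). Ranking the 6 terms shows the dominant one is 8 · n^3 · (log n)^2. Hence f(n) ∈ Θ(n^3 · (log n)^2).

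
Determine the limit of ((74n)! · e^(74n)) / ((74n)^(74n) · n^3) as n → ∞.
lim = 0

Stirling: (74n)! ~ sqrt(2π·74n) · (74n/e)^(74n). Hence
  (74n)! · e^(74n) / (74n)^(74n) ~ sqrt(2π·74n).
Dividing by n^3: sqrt(2π·74n) / n^3 = sqrt(2π·74) · n^((1−6)/2), so the expression behaves like sqrt(2π·74) · n^((1−6)/2) → 0.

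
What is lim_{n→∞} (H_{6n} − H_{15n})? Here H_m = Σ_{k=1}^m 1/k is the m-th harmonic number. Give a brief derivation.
lim = ln(6/15) = ln(2/5)

Euler-Maclaurin gives H_m = ln m + γ + 1/(2m) + O(1/m^2). The γ and O(1/m) terms cancel in the difference:
  H_{6n} − H_{15n} = ln(6n) − ln(15n) + O(1/n) = ln(6/15) + O(1/n).
Hence the limit is ln(6/15) = ln(2/5).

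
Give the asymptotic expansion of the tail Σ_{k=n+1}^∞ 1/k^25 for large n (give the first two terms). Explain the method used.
Σ_{k>n} 1/k^25 = 1/(24 · n^24) − 1/(2 · n^25) + O(1/n^26)

Compare to the integral: ∫_{n}^∞ x^(−25) dx = [−x^(−24)/24]_{n}^∞ = 1/((25−1)·n^24). The Euler-Maclaurin correction adds −f(n)/2 = −1/(2·n^25). Euler-Maclaurin then gives
  Σ_{k>n} 1/k^25 = ∫_{n}^∞ dx/x^25 − 1/(2·n^25) + O(1/n^26).
(Equivalently this is ζ(25) − Σ_{k≤n} 1/k^25.)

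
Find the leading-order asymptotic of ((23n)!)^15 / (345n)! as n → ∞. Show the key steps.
((23n)!)^15/(345n)! ~ ((2π·23n)^(14/2) / sqrt(15)) · 15^(−15·23n)  →  0

Write N = 23n. Stirling: N! ~ sqrt(2π N)(N/e)^N and (15N)! ~ sqrt(2π·15N)·(15N/e)^(15N).
  (N!)^15/(15N)! ~ (2π N)^(15/2) (N/e)^(15N) / [sqrt(2π·15N) (15N/e)^(15N)]
     = (2π N)^(15/2) / sqrt(2π·15N) · (N/(15N))^(15N)
     = (2π N)^((15−1)/2) / sqrt(15) · 15^(−15N).
Since 15^15 > 1, the factor 15^(−15N) decays exponentially, so the ratio → 0. Substituting N = 23n gives the stated form.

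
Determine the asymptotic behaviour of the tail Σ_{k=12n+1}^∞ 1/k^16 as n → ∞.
Σ_{k>12n} 1/k^16 ~ 1/(15 · (12n)^15)

Compare to the integral: ∫_{12n}^∞ x^(−16) dx = [−x^(−15)/15]_{12n}^∞ = 1/((16−1)·(12n)^15). Euler-Maclaurin then gives
  Σ_{k>12n} 1/k^16 = ∫_{12n}^∞ dx/x^16 − 1/(2·(12n)^16) + O(1/(12n)^17).
(Equivalently this is ζ(16) − Σ_{k≤12n} 1/k^16.)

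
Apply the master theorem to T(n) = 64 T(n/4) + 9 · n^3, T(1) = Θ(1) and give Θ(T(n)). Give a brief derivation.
T(n) = Θ(n^3 log n)

log_4 64 = 3, and f(n) = 9 · n^3 = Θ(n^(log_4 64)). This is Case 2 of the master theorem: T(n) = Θ(f(n) · log n) = Θ(n^3 log n).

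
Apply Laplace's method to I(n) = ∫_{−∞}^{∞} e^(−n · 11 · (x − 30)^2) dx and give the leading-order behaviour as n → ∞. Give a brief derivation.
I(n) = sqrt(π/(11n))

Here φ(x) = 11 · (x − 30)^2 has its unique minimum at x* = 30 with φ(x*) = 0 and φ''(x*) = 22. Laplace's method gives
  I(n) ~ e^(−n φ(x*)) · sqrt(2π / (n · φ''(x*))) = sqrt(2π / (22n)) = sqrt(π/(11n)).
This is exact: substituting u = (x − 30)·sqrt(11n) gives I(n) = (1/sqrt(11n)) ∫_{−∞}^{∞} e^(−u^2) du = sqrt(π/(11n)).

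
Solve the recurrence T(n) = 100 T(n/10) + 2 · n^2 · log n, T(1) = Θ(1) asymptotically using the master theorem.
T(n) = Θ(n^2 · (log n)^2)

Here log_10 100 = 2 and f(n) = 2 · n^2 · log n = Θ(n^(log_10 100) · (log n)^1). This is the extended Case 2 of the master theorem (f matches the critical exponent up to log factors), giving T(n) = Θ(n^(log_10 100) · (log n)^(1+1)) = Θ(n^2 · (log n)^2).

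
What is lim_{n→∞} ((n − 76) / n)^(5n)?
lim = e^(−380)

Rewrite as (1 − 76/n)^(5n). By the standard limit (1 + x/n)^n → e^x, we have (1 − 76/n)^n → e^(−76), and raising to the 5th power gives e^(−380).
More precisely, ln[(1 − 76/n)^(5n)] = 5n · ln(1 − 76/n) = 5n · (-76/n + O(1/n^2)) = -380 + O(1/n) → -380.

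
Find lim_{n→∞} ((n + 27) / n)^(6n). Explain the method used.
lim = e^162

Rewrite as (1 + 27/n)^(6n). By the standard limit (1 + x/n)^n → e^x, we have (1 + 27/n)^n → e^27, and raising to the 6th power gives e^162.
More precisely, ln[(1 + 27/n)^(6n)] = 6n · ln(1 + 27/n) = 6n · (27/n + O(1/n^2)) = 162 + O(1/n) → 162.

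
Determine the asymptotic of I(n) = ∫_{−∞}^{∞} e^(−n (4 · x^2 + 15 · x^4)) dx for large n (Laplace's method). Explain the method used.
I(n) ~ sqrt(π/(4n))

φ(x) = 4 · x^2 + 15 · x^4 has its unique global minimum at x* = 0 (since φ'(x) = 8x + 60x^3 = 0 only at x = 0 for real x with both coefficients positive, and φ → ∞ as |x| → ∞). At x* = 0, φ(0) = 0 and φ''(0) = 8. Laplace's method then gives
  I(n) ~ sqrt(2π / (n · φ''(0))) · e^(−n φ(0)) = sqrt(2π / (8n)) = sqrt(π/(4n)).
The 15 · x^4 term contributes only at subleading order (an O(1/n) relative correction).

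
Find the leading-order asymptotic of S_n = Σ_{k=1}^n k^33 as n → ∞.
S_n ~ n^34 / 34

By integral comparison (Euler-Maclaurin), Σ_{k=1}^n k^33 = ∫_0^n x^33 dx + O(n^33) = n^34/34 + O(n^33). (Equivalently, Faulhaber's formula gives the same leading term.)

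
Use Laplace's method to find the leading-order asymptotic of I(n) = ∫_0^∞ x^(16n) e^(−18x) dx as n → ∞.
I(n) ~ (sqrt(2π·16n) / 18) · (16n/(18e))^(16n)

Write the integrand as exp(16n ln x − 18x) and set f(x) = 16n ln x − 18x. Then f'(x) = 16n/x − 18 = 0 at x* = 16n/18, and f''(x*) = −16n/x*^2 = −18^2/(16n). Laplace's method (interior maximum) gives
  I(n) ~ e^(f(x*)) · sqrt(2π / |f''(x*)|)
        = exp(16n ln(16n/18) − 16n) · sqrt(2π · 16n / 18^2)
        = (16n/18)^(16n) e^(−16n) · sqrt(2π·16n) / 18
        = (sqrt(2π·16n) / 18) · (16n/(18e))^(16n).
This matches Γ(16n+1)/18^(16n+1) with Stirling applied to Γ.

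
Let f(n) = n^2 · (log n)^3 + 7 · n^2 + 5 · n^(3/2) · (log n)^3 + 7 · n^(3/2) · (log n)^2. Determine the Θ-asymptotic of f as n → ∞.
f(n) ∈ Θ(n^2 · (log n)^3)

Compare the terms by growth order. For large n, n^a · (log n)^b dominates n^a' · (log n)^b' iff a > a', or (a = a' and b > b'). Ranking the 4 terms shows the dominant one is n^2 · (log n)^3. Hence f(n) ∈ Θ(n^2 · (log n)^3).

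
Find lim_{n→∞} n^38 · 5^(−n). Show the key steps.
lim = 0

Exponentials with base > 1 dominate every fixed polynomial: for any fixed c, n^c / 5^n → 0 as n → ∞ (e.g. by the ratio test, or by writing 5^n = e^(n ln 5) and noting e^(n ln 5) / n^c → ∞). Hence n^38 · 5^(−n) = n^38 / 5^n → 0.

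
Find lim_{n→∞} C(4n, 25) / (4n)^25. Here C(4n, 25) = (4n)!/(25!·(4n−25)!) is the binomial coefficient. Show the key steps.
lim = 1/25! = 1/15511210043330985984000000

With N = 4n → ∞: C(N, 25) / N^25 = [N(N−1)…(N−24)] / (25! · N^25) = (1/25!) · 1 · (1 − 1/(4n)) · … · (1 − 24/(4n)). Each factor → 1 as N → ∞, so the limit is 1/25! = 1/15511210043330985984000000.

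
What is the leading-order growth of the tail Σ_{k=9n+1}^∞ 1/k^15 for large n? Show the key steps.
Σ_{k>9n} 1/k^15 ~ 1/(14 · (9n)^14)

Compare to the integral: ∫_{9n}^∞ x^(−15) dx = [−x^(−14)/14]_{9n}^∞ = 1/((15−1)·(9n)^14). Euler-Maclaurin then gives
  Σ_{k>9n} 1/k^15 = ∫_{9n}^∞ dx/x^15 − 1/(2·(9n)^15) + O(1/(9n)^16).
(Equivalently this is ζ(15) − Σ_{k≤9n} 1/k^15.)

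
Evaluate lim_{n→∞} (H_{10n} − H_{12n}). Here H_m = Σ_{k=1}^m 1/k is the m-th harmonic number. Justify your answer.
lim = ln(10/12) = ln(5/6)

Euler-Maclaurin gives H_m = ln m + γ + 1/(2m) + O(1/m^2). The γ and O(1/m) terms cancel in the difference:
  H_{10n} − H_{12n} = ln(10n) − ln(12n) + O(1/n) = ln(10/12) + O(1/n).
Hence the limit is ln(10/12) = ln(5/6).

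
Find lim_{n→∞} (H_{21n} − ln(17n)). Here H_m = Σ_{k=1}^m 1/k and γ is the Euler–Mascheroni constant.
lim = ln(21/17) + γ

By Euler-Maclaurin, H_m = ln m + γ + O(1/m). So
  H_{21n} − ln(17n) = ln(21n) + γ − ln(17n) + O(1/n)
                       = ln(21/17) + γ + O(1/n).
Hence the limit is ln(21/17) + γ.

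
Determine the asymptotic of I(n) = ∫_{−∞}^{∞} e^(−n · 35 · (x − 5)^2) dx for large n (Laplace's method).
I(n) = sqrt(π/(35n))

Here φ(x) = 35 · (x − 5)^2 has its unique minimum at x* = 5 with φ(x*) = 0 and φ''(x*) = 70. Laplace's method gives
  I(n) ~ e^(−n φ(x*)) · sqrt(2π / (n · φ''(x*))) = sqrt(2π / (70n)) = sqrt(π/(35n)).
This is exact: substituting u = (x − 5)·sqrt(35n) gives I(n) = (1/sqrt(35n)) ∫_{−∞}^{∞} e^(−u^2) du = sqrt(π/(35n)).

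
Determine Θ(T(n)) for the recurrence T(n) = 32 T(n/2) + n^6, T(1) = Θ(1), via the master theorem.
T(n) = Θ(n^6)

log_2 32 ≈ 5.000. f(n) = n^6 dominates n^(log_2 32) since 6 > 5.000, and the regularity condition a·f(n/b) = 32·(n/2)^6 = (32/64)·n^6 ≤ c·f(n) holds with c = 32/64 ≈ 0.5 < 1. So this is Case 3: T(n) = Θ(f(n)) = Θ(n^6).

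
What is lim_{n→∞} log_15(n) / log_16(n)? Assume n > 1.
lim = ln(16) / ln(15) = log_15(16)

Change of base: log_15(n) = ln n / ln 15 and log_16(n) = ln n / ln 16. The ratio is (ln n / ln 15) · (ln 16 / ln n) = ln 16 / ln 15, a constant independent of n. So the limit is ln 16 / ln 15 = log_15(16).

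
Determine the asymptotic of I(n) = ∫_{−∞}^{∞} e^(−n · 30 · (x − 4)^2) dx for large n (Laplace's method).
I(n) = sqrt(π/(30n))

Here φ(x) = 30 · (x − 4)^2 has its unique minimum at x* = 4 with φ(x*) = 0 and φ''(x*) = 60. Laplace's method gives
  I(n) ~ e^(−n φ(x*)) · sqrt(2π / (n · φ''(x*))) = sqrt(2π / (60n)) = sqrt(π/(30n)).
This is exact: substituting u = (x − 4)·sqrt(30n) gives I(n) = (1/sqrt(30n)) ∫_{−∞}^{∞} e^(−u^2) du = sqrt(π/(30n)).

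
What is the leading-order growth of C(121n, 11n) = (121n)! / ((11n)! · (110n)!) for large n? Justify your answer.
C(121n, 11n) ~ (285311670611/10000000000)^(11n) · sqrt(11/(20π·11n))

Write N = 11n. Apply Stirling to each factorial:
  (11N)! ~ sqrt(2π·11N) · (11N/e)^(11N),
  N! ~ sqrt(2π N) · (N/e)^N,
  (10N)! ~ sqrt(2π·10N) · (10N/e)^(10N).
The exponential factors combine to (11N)^(11N) / (N^N · (10N)^(10N)) = 11^(11N)/10^(10N) = (11^11/10^10)^N = (285311670611/10000000000)^N.
The square-root prefactors combine to sqrt(2π·11N) / (sqrt(2π N)·sqrt(2π·10N)) = sqrt(11 / (2π·10·N)) = sqrt(11/(20π·11n)).
Substituting N = 11n: C(121n, 11n) ~ (285311670611/10000000000)^(11n) · sqrt(11/(20π·11n)).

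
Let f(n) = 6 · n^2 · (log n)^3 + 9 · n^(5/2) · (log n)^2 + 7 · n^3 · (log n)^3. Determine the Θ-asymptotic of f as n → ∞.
f(n) ∈ Θ(n^3 · (log n)^3)

Compare the terms by growth order. For large n, n^a · (log n)^b dominates n^a' · (log n)^b' iff a > a', or (a = a' and b > b'). Ranking the 3 terms shows the dominant one is 7 · n^3 · (log n)^3. Hence f(n) ∈ Θ(n^3 · (log n)^3).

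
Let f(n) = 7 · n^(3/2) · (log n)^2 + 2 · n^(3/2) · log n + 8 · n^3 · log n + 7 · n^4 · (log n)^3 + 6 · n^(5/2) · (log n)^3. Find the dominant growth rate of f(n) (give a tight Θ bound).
f(n) ∈ Θ(n^4 · (log n)^3)

Compare the terms by growth order. For large n, n^a · (log n)^b dominates n^a' · (log n)^b' iff a > a', or (a = a' and b > b'). Ranking the 5 terms shows the dominant one is 7 · n^4 · (log n)^3. Hence f(n) ∈ Θ(n^4 · (log n)^3).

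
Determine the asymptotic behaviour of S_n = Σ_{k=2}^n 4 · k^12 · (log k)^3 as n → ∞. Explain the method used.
S_n ~ 4 · n^13 · (log n)^3 / 13

By integral comparison, S_n = ∫_1^n 4 · x^12 · (log x)^3 dx + O(n^12 · (log n)^3). For the integral, the leading term of ∫_1^n x^12 (log x)^3 dx is n^13/13 · (log n)^3 (by repeated integration by parts; each step lowers the log-exponent and produces a relatively O(1/log n) correction). Hence S_n ~ 4 · n^13 · (log n)^3 / 13.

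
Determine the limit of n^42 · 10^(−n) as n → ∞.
lim = 0

Exponentials with base > 1 dominate every fixed polynomial: for any fixed c, n^c / 10^n → 0 as n → ∞ (e.g. by the ratio test, or by writing 10^n = e^(n ln 10) and noting e^(n ln 10) / n^c → ∞). Hence n^42 · 10^(−n) = n^42 / 10^n → 0.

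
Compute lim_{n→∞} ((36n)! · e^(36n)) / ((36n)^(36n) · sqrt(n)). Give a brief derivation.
lim = sqrt(2π·36)

Stirling: (36n)! ~ sqrt(2π·36n) · (36n/e)^(36n). Hence
  (36n)! · e^(36n) / (36n)^(36n) ~ sqrt(2π·36n).
Dividing by sqrt(n): sqrt(2π·36n) / sqrt(n) = sqrt(2π·36) · n^((1−1)/2), so the limit is sqrt(2π·36).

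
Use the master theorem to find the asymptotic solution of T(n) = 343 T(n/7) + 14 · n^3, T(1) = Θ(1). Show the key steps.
T(n) = Θ(n^3 log n)

log_7 343 = 3, and f(n) = 14 · n^3 = Θ(n^(log_7 343)). This is Case 2 of the master theorem: T(n) = Θ(f(n) · log n) = Θ(n^3 log n).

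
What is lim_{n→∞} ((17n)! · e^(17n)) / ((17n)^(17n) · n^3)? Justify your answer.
lim = 0

Stirling: (17n)! ~ sqrt(2π·17n) · (17n/e)^(17n). Hence
  (17n)! · e^(17n) / (17n)^(17n) ~ sqrt(2π·17n).
Dividing by n^3: sqrt(2π·17n) / n^3 = sqrt(2π·17) · n^((1−6)/2), so the expression behaves like sqrt(2π·17) · n^((1−6)/2) → 0.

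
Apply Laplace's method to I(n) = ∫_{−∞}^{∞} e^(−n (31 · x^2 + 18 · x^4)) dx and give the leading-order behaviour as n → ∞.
I(n) ~ sqrt(π/(31n))

φ(x) = 31 · x^2 + 18 · x^4 has its unique global minimum at x* = 0 (since φ'(x) = 62x + 72x^3 = 0 only at x = 0 for real x with both coefficients positive, and φ → ∞ as |x| → ∞). At x* = 0, φ(0) = 0 and φ''(0) = 62. Laplace's method then gives
  I(n) ~ sqrt(2π / (n · φ''(0))) · e^(−n φ(0)) = sqrt(2π / (62n)) = sqrt(π/(31n)).
The 18 · x^4 term contributes only at subleading order (an O(1/n) relative correction).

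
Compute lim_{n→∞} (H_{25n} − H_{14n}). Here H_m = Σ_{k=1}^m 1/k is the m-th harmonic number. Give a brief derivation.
lim = ln(25/14)

Euler-Maclaurin gives H_m = ln m + γ + 1/(2m) + O(1/m^2). The γ and O(1/m) terms cancel in the difference:
  H_{25n} − H_{14n} = ln(25n) − ln(14n) + O(1/n) = ln(25/14) + O(1/n).
Hence the limit is ln(25/14).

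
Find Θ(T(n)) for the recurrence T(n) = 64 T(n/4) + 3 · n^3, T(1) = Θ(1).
T(n) = Θ(n^3 log n)

log_4 64 = 3, and f(n) = 3 · n^3 = Θ(n^(log_4 64)). This is Case 2 of the master theorem: T(n) = Θ(f(n) · log n) = Θ(n^3 log n).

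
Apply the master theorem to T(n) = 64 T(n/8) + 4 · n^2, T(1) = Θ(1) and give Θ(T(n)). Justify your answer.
T(n) = Θ(n^2 log n)

log_8 64 = 2, and f(n) = 4 · n^2 = Θ(n^(log_8 64)). This is Case 2 of the master theorem: T(n) = Θ(f(n) · log n) = Θ(n^2 log n).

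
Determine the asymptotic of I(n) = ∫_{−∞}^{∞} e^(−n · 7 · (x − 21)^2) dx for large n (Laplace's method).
I(n) = sqrt(π/(7n))

Here φ(x) = 7 · (x − 21)^2 has its unique minimum at x* = 21 with φ(x*) = 0 and φ''(x*) = 14. Laplace's method gives
  I(n) ~ e^(−n φ(x*)) · sqrt(2π / (n · φ''(x*))) = sqrt(2π / (14n)) = sqrt(π/(7n)).
This is exact: substituting u = (x − 21)·sqrt(7n) gives I(n) = (1/sqrt(7n)) ∫_{−∞}^{∞} e^(−u^2) du = sqrt(π/(7n)).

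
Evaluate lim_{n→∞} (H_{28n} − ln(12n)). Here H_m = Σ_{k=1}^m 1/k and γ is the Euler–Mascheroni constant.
lim = ln(7/3) + γ

By Euler-Maclaurin, H_m = ln m + γ + O(1/m). So
  H_{28n} − ln(12n) = ln(28n) + γ − ln(12n) + O(1/n)
                       = ln(28/12) + γ + O(1/n).
Hence the limit is ln(28/12) + γ (= ln(7/3)).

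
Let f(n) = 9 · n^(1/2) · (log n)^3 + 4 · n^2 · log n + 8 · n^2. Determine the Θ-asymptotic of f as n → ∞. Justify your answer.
f(n) ∈ Θ(n^2 · log n)

Compare the terms by growth order. For large n, n^a · (log n)^b dominates n^a' · (log n)^b' iff a > a', or (a = a' and b > b'). Ranking the 3 terms shows the dominant one is 4 · n^2 · log n. Hence f(n) ∈ Θ(n^2 · log n).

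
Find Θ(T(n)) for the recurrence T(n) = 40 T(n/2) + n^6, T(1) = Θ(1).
T(n) = Θ(n^6)

log_2 40 ≈ 5.322. f(n) = n^6 dominates n^(log_2 40) since 6 > 5.322, and the regularity condition a·f(n/b) = 40·(n/2)^6 = (40/64)·n^6 ≤ c·f(n) holds with c = 40/64 ≈ 0.625 < 1. So this is Case 3: T(n) = Θ(f(n)) = Θ(n^6).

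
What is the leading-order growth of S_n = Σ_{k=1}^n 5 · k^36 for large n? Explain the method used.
S_n ~ 5 · n^37 / 37

By integral comparison (Euler-Maclaurin), Σ_{k=1}^n 5 · k^36 = 5 · ∫_0^n x^36 dx + O(n^36) = 5 · n^37/37 + O(n^36). (Equivalently, Faulhaber's formula gives the same leading term.)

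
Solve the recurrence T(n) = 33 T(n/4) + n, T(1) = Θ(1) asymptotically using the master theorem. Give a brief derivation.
T(n) = Θ(n^(log_4 33))

Master theorem: compare f(n) = n to n^(log_4 33) where log_4 33 ≈ 2.522. Since 1 < log_4 33, we have f(n) = O(n^(log_4 33 − ε)) for some ε > 0 — Case 1. Hence T(n) = Θ(n^(log_4 33)).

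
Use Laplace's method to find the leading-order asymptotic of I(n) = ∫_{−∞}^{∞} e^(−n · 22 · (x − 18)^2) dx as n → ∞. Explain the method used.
I(n) = sqrt(π/(22n))

Here φ(x) = 22 · (x − 18)^2 has its unique minimum at x* = 18 with φ(x*) = 0 and φ''(x*) = 44. Laplace's method gives
  I(n) ~ e^(−n φ(x*)) · sqrt(2π / (n · φ''(x*))) = sqrt(2π / (44n)) = sqrt(π/(22n)).
This is exact: substituting u = (x − 18)·sqrt(22n) gives I(n) = (1/sqrt(22n)) ∫_{−∞}^{∞} e^(−u^2) du = sqrt(π/(22n)).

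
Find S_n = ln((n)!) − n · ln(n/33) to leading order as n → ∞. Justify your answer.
S_n ~ n · (ln 33 − 1) + O(ln n)

Stirling: ln((n)!) = n ln(n) − n + O(ln n).
  S_n = n ln(n) − n − n ln(n/33) + O(ln n)
      = n ln(n) − n ln n + n ln 33 − n + O(ln n)
      = n ln 33 − n + O(ln n)
      = n (ln 33 − 1) + O(ln n).
Numerically ln(33) − 1 ≈ 2.4965.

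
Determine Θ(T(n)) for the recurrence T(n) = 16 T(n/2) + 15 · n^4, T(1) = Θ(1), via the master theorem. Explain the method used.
T(n) = Θ(n^4 log n)

log_2 16 = 4, and f(n) = 15 · n^4 = Θ(n^(log_2 16)). This is Case 2 of the master theorem: T(n) = Θ(f(n) · log n) = Θ(n^4 log n).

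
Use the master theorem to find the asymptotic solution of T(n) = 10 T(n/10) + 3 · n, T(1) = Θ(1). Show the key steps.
T(n) = Θ(n log n)

log_10 10 = 1, and f(n) = 3 · n = Θ(n^(log_10 10)). This is Case 2 of the master theorem: T(n) = Θ(f(n) · log n) = Θ(n log n).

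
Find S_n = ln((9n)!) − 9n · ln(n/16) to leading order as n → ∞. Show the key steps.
S_n ~ 9n · (ln 144 − 1) + O(ln n)

Stirling: ln((9n)!) = 9n ln(9n) − 9n + O(ln n).
  S_n = 9n ln(9n) − 9n − 9n ln(n/16) + O(ln n)
      = 9n ln(9n) − 9n ln n + 9n ln 16 − 9n + O(ln n)
      = 9n ln 9 + 9n ln 16 − 9n + O(ln n)
      = 9n (ln 144 − 1) + O(ln n).
Numerically ln(144) − 1 ≈ 3.9698.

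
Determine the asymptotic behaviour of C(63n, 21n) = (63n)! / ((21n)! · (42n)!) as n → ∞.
C(63n, 21n) ~ (27/4)^(21n) · sqrt(3/(4π·21n))

Write N = 21n. Apply Stirling to each factorial:
  (3N)! ~ sqrt(2π·3N) · (3N/e)^(3N),
  N! ~ sqrt(2π N) · (N/e)^N,
  (2N)! ~ sqrt(2π·2N) · (2N/e)^(2N).
The exponential factors combine to (3N)^(3N) / (N^N · (2N)^(2N)) = 3^(3N)/2^(2N) = (3^3/2^2)^N = (27/4)^N.
The square-root prefactors combine to sqrt(2π·3N) / (sqrt(2π N)·sqrt(2π·2N)) = sqrt(3 / (2π·2·N)) = sqrt(3/(4π·21n)).
Substituting N = 21n: C(63n, 21n) ~ (27/4)^(21n) · sqrt(3/(4π·21n)).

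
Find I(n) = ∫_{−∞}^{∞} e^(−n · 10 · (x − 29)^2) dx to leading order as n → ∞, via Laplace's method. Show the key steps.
I(n) = sqrt(π/(10n))

Here φ(x) = 10 · (x − 29)^2 has its unique minimum at x* = 29 with φ(x*) = 0 and φ''(x*) = 20. Laplace's method gives
  I(n) ~ e^(−n φ(x*)) · sqrt(2π / (n · φ''(x*))) = sqrt(2π / (20n)) = sqrt(π/(10n)).
This is exact: substituting u = (x − 29)·sqrt(10n) gives I(n) = (1/sqrt(10n)) ∫_{−∞}^{∞} e^(−u^2) du = sqrt(π/(10n)).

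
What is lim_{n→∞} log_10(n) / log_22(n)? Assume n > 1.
lim = ln(22) / ln(10) = log_10(22)

Change of base: log_10(n) = ln n / ln 10 and log_22(n) = ln n / ln 22. The ratio is (ln n / ln 10) · (ln 22 / ln n) = ln 22 / ln 10, a constant independent of n. So the limit is ln 22 / ln 10 = log_10(22).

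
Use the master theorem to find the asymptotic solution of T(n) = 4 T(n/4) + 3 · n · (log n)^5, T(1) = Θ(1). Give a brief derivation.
T(n) = Θ(n · (log n)^6)

Here log_4 4 = 1 and f(n) = 3 · n · (log n)^5 = Θ(n^(log_4 4) · (log n)^5). This is the extended Case 2 of the master theorem (f matches the critical exponent up to log factors), giving T(n) = Θ(n^(log_4 4) · (log n)^(5+1)) = Θ(n · (log n)^6).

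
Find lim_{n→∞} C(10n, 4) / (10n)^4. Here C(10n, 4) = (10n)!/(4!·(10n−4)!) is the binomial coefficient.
lim = 1/4! = 1/24

With N = 10n → ∞: C(N, 4) / N^4 = [N(N−1)…(N−3)] / (4! · N^4) = (1/4!) · 1 · (1 − 1/(10n)) · (1 − 2/(10n)) · (1 − 3/(10n)). Each factor → 1 as N → ∞, so the limit is 1/4! = 1/24.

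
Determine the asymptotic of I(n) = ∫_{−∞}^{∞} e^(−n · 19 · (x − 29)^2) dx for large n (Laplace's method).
I(n) = sqrt(π/(19n))

Here φ(x) = 19 · (x − 29)^2 has its unique minimum at x* = 29 with φ(x*) = 0 and φ''(x*) = 38. Laplace's method gives
  I(n) ~ e^(−n φ(x*)) · sqrt(2π / (n · φ''(x*))) = sqrt(2π / (38n)) = sqrt(π/(19n)).
This is exact: substituting u = (x − 29)·sqrt(19n) gives I(n) = (1/sqrt(19n)) ∫_{−∞}^{∞} e^(−u^2) du = sqrt(π/(19n)).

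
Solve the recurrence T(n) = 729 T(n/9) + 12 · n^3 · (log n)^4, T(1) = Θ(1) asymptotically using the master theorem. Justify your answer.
T(n) = Θ(n^3 · (log n)^5)

Here log_9 729 = 3 and f(n) = 12 · n^3 · (log n)^4 = Θ(n^(log_9 729) · (log n)^4). This is the extended Case 2 of the master theorem (f matches the critical exponent up to log factors), giving T(n) = Θ(n^(log_9 729) · (log n)^(4+1)) = Θ(n^3 · (log n)^5).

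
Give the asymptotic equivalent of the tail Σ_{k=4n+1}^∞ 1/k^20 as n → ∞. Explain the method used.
Σ_{k>4n} 1/k^20 ~ 1/(19 · (4n)^19)

Compare to the integral: ∫_{4n}^∞ x^(−20) dx = [−x^(−19)/19]_{4n}^∞ = 1/((20−1)·(4n)^19). Euler-Maclaurin then gives
  Σ_{k>4n} 1/k^20 = ∫_{4n}^∞ dx/x^20 − 1/(2·(4n)^20) + O(1/(4n)^21).
(Equivalently this is ζ(20) − Σ_{k≤4n} 1/k^20.)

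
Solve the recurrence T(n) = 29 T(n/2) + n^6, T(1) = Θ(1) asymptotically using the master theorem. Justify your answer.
T(n) = Θ(n^6)

log_2 29 ≈ 4.858. f(n) = n^6 dominates n^(log_2 29) since 6 > 4.858, and the regularity condition a·f(n/b) = 29·(n/2)^6 = (29/64)·n^6 ≤ c·f(n) holds with c = 29/64 ≈ 0.453 < 1. So this is Case 3: T(n) = Θ(f(n)) = Θ(n^6).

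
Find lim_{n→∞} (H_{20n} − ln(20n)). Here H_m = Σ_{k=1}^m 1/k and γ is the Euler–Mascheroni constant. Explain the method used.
lim = γ

By Euler-Maclaurin, H_m = ln m + γ + O(1/m). So
  H_{20n} − ln(20n) = ln(20n) + γ − ln(20n) + O(1/n)
                       = ln(20/20) + γ + O(1/n).
Hence the limit is γ (since ln 1 = 0).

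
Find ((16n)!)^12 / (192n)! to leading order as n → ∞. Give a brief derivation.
((16n)!)^12/(192n)! ~ ((2π·16n)^(11/2) / sqrt(12)) · 12^(−12·16n)  →  0

Write N = 16n. Stirling: N! ~ sqrt(2π N)(N/e)^N and (12N)! ~ sqrt(2π·12N)·(12N/e)^(12N).
  (N!)^12/(12N)! ~ (2π N)^(12/2) (N/e)^(12N) / [sqrt(2π·12N) (12N/e)^(12N)]
     = (2π N)^(12/2) / sqrt(2π·12N) · (N/(12N))^(12N)
     = (2π N)^((12−1)/2) / sqrt(12) · 12^(−12N).
Since 12^12 > 1, the factor 12^(−12N) decays exponentially, so the ratio → 0. Substituting N = 16n gives the stated form.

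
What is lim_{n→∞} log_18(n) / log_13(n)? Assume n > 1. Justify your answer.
lim = ln(13) / ln(18) = log_18(13)

Change of base: log_18(n) = ln n / ln 18 and log_13(n) = ln n / ln 13. The ratio is (ln n / ln 18) · (ln 13 / ln n) = ln 13 / ln 18, a constant independent of n. So the limit is ln 13 / ln 18 = log_18(13).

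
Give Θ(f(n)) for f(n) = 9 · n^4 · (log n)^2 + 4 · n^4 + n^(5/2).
f(n) ∈ Θ(n^4 · (log n)^2)

Compare the terms by growth order. For large n, n^a · (log n)^b dominates n^a' · (log n)^b' iff a > a', or (a = a' and b > b'). Ranking the 3 terms shows the dominant one is 9 · n^4 · (log n)^2. Hence f(n) ∈ Θ(n^4 · (log n)^2).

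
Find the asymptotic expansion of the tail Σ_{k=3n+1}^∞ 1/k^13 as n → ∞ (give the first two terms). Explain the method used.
Σ_{k>3n} 1/k^13 = 1/(12 · (3n)^12) − 1/(2 · (3n)^13) + O(1/(3n)^14)

Compare to the integral: ∫_{3n}^∞ x^(−13) dx = [−x^(−12)/12]_{3n}^∞ = 1/((13−1)·(3n)^12). The Euler-Maclaurin correction adds −f(3n)/2 = −1/(2·(3n)^13). Euler-Maclaurin then gives
  Σ_{k>3n} 1/k^13 = ∫_{3n}^∞ dx/x^13 − 1/(2·(3n)^13) + O(1/(3n)^14).
(Equivalently this is ζ(13) − Σ_{k≤3n} 1/k^13.)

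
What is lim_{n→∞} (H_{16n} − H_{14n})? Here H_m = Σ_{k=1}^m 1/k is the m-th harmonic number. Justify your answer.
lim = ln(16/14) = ln(8/7)

Euler-Maclaurin gives H_m = ln m + γ + 1/(2m) + O(1/m^2). The γ and O(1/m) terms cancel in the difference:
  H_{16n} − H_{14n} = ln(16n) − ln(14n) + O(1/n) = ln(16/14) + O(1/n).
Hence the limit is ln(16/14) = ln(8/7).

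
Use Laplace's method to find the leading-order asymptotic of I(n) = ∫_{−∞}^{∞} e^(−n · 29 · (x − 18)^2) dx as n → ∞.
I(n) = sqrt(π/(29n))

Here φ(x) = 29 · (x − 18)^2 has its unique minimum at x* = 18 with φ(x*) = 0 and φ''(x*) = 58. Laplace's method gives
  I(n) ~ e^(−n φ(x*)) · sqrt(2π / (n · φ''(x*))) = sqrt(2π / (58n)) = sqrt(π/(29n)).
This is exact: substituting u = (x − 18)·sqrt(29n) gives I(n) = (1/sqrt(29n)) ∫_{−∞}^{∞} e^(−u^2) du = sqrt(π/(29n)).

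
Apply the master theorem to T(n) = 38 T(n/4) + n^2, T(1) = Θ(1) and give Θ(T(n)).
T(n) = Θ(n^(log_4 38))

Master theorem: compare f(n) = n^2 to n^(log_4 38) where log_4 38 ≈ 2.624. Since 2 < log_4 38, we have f(n) = O(n^(log_4 38 − ε)) for some ε > 0 — Case 1. Hence T(n) = Θ(n^(log_4 38)).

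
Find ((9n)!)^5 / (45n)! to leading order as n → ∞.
((9n)!)^5/(45n)! ~ ((2π·9n)^(4/2) / sqrt(5)) · 5^(−5·9n)  →  0

Write N = 9n. Stirling: N! ~ sqrt(2π N)(N/e)^N and (5N)! ~ sqrt(2π·5N)·(5N/e)^(5N).
  (N!)^5/(5N)! ~ (2π N)^(5/2) (N/e)^(5N) / [sqrt(2π·5N) (5N/e)^(5N)]
     = (2π N)^(5/2) / sqrt(2π·5N) · (N/(5N))^(5N)
     = (2π N)^((5−1)/2) / sqrt(5) · 5^(−5N).
Since 5^5 > 1, the factor 5^(−5N) decays exponentially, so the ratio → 0. Substituting N = 9n gives the stated form.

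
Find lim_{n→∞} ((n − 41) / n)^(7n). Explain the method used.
lim = e^(−287)

Rewrite as (1 − 41/n)^(7n). By the standard limit (1 + x/n)^n → e^x, we have (1 − 41/n)^n → e^(−41), and raising to the 7th power gives e^(−287).
More precisely, ln[(1 − 41/n)^(7n)] = 7n · ln(1 − 41/n) = 7n · (-41/n + O(1/n^2)) = -287 + O(1/n) → -287.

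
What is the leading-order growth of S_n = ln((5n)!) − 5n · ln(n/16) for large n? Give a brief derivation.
S_n ~ 5n · (ln 80 − 1) + O(ln n)

Stirling: ln((5n)!) = 5n ln(5n) − 5n + O(ln n).
  S_n = 5n ln(5n) − 5n − 5n ln(n/16) + O(ln n)
      = 5n ln(5n) − 5n ln n + 5n ln 16 − 5n + O(ln n)
      = 5n ln 5 + 5n ln 16 − 5n + O(ln n)
      = 5n (ln 80 − 1) + O(ln n).
Numerically ln(80) − 1 ≈ 3.3820.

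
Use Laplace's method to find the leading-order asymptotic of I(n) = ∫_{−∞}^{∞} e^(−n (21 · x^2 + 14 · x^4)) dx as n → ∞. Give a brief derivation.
I(n) ~ sqrt(π/(21n))

φ(x) = 21 · x^2 + 14 · x^4 has its unique global minimum at x* = 0 (since φ'(x) = 42x + 56x^3 = 0 only at x = 0 for real x with both coefficients positive, and φ → ∞ as |x| → ∞). At x* = 0, φ(0) = 0 and φ''(0) = 42. Laplace's method then gives
  I(n) ~ sqrt(2π / (n · φ''(0))) · e^(−n φ(0)) = sqrt(2π / (42n)) = sqrt(π/(21n)).
The 14 · x^4 term contributes only at subleading order (an O(1/n) relative correction).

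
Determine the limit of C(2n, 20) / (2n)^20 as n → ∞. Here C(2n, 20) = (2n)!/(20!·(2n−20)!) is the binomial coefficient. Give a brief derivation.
lim = 1/20! = 1/2432902008176640000

With N = 2n → ∞: C(N, 20) / N^20 = [N(N−1)…(N−19)] / (20! · N^20) = (1/20!) · 1 · (1 − 1/(2n)) · … · (1 − 19/(2n)). Each factor → 1 as N → ∞, so the limit is 1/20! = 1/2432902008176640000.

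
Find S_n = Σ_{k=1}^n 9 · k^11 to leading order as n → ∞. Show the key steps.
S_n ~ 3 · n^12 / 4

By integral comparison (Euler-Maclaurin), Σ_{k=1}^n 9 · k^11 = 9 · ∫_0^n x^11 dx + O(n^11) = 9 · n^12/12 = 3 · n^12 / 4 + O(n^11). (Equivalently, Faulhaber's formula gives the same leading term.)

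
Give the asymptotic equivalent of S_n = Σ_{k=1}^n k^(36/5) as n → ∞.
S_n ~ (5/41) · n^(41/5)

Integral comparison: Σ_{k=1}^n k^(36/5) = ∫_0^n x^(36/5) dx + O(n^(36/5)). The integral is n^(1 + 36/5) / (1 + 36/5) = n^((36+5)/5) / ((36+5)/5) = (5/41) · n^(41/5).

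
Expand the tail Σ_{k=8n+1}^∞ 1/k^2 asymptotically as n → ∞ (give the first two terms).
Σ_{k>8n} 1/k^2 = 1/(1 · (8n)) − 1/(2 · (8n)^2) + O(1/(8n)^3)

Compare to the integral: ∫_{8n}^∞ x^(−2) dx = [−x^(−1)/1]_{8n}^∞ = 1/((2−1)·(8n)). The Euler-Maclaurin correction adds −f(8n)/2 = −1/(2·(8n)^2). Euler-Maclaurin then gives
  Σ_{k>8n} 1/k^2 = ∫_{8n}^∞ dx/x^2 − 1/(2·(8n)^2) + O(1/(8n)^3).
(Equivalently this is ζ(2) − Σ_{k≤8n} 1/k^2.)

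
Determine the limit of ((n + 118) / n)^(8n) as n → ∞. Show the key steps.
lim = e^944

Rewrite as (1 + 118/n)^(8n). By the standard limit (1 + x/n)^n → e^x, we have (1 + 118/n)^n → e^118, and raising to the 8th power gives e^944.
More precisely, ln[(1 + 118/n)^(8n)] = 8n · ln(1 + 118/n) = 8n · (118/n + O(1/n^2)) = 944 + O(1/n) → 944.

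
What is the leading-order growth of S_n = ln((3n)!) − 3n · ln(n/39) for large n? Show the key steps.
S_n ~ 3n · (ln 117 − 1) + O(ln n)

Stirling: ln((3n)!) = 3n ln(3n) − 3n + O(ln n).
  S_n = 3n ln(3n) − 3n − 3n ln(n/39) + O(ln n)
      = 3n ln(3n) − 3n ln n + 3n ln 39 − 3n + O(ln n)
      = 3n ln 3 + 3n ln 39 − 3n + O(ln n)
      = 3n (ln 117 − 1) + O(ln n).
Numerically ln(117) − 1 ≈ 3.7622.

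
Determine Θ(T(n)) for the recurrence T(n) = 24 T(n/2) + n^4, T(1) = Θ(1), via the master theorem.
T(n) = Θ(n^(log_2 24))

Master theorem: compare f(n) = n^4 to n^(log_2 24) where log_2 24 ≈ 4.585. Since 4 < log_2 24, we have f(n) = O(n^(log_2 24 − ε)) for some ε > 0 — Case 1. Hence T(n) = Θ(n^(log_2 24)).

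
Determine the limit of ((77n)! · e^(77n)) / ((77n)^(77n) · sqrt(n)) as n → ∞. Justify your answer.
lim = sqrt(2π·77)

Stirling: (77n)! ~ sqrt(2π·77n) · (77n/e)^(77n). Hence
  (77n)! · e^(77n) / (77n)^(77n) ~ sqrt(2π·77n).
Dividing by sqrt(n): sqrt(2π·77n) / sqrt(n) = sqrt(2π·77) · n^((1−1)/2), so the limit is sqrt(2π·77).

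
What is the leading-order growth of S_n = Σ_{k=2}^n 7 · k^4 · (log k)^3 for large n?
S_n ~ 7 · n^5 · (log n)^3 / 5

By integral comparison, S_n = ∫_1^n 7 · x^4 · (log x)^3 dx + O(n^4 · (log n)^3). For the integral, the leading term of ∫_1^n x^4 (log x)^3 dx is n^5/5 · (log n)^3 (by repeated integration by parts; each step lowers the log-exponent and produces a relatively O(1/log n) correction). Hence S_n ~ 7 · n^5 · (log n)^3 / 5.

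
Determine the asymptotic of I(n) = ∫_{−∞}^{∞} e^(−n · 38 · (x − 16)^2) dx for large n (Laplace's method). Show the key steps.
I(n) = sqrt(π/(38n))

Here φ(x) = 38 · (x − 16)^2 has its unique minimum at x* = 16 with φ(x*) = 0 and φ''(x*) = 76. Laplace's method gives
  I(n) ~ e^(−n φ(x*)) · sqrt(2π / (n · φ''(x*))) = sqrt(2π / (76n)) = sqrt(π/(38n)).
This is exact: substituting u = (x − 16)·sqrt(38n) gives I(n) = (1/sqrt(38n)) ∫_{−∞}^{∞} e^(−u^2) du = sqrt(π/(38n)).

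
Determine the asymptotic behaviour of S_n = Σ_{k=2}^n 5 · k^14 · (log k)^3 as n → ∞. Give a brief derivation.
S_n ~ n^15 · (log n)^3 / 3

By integral comparison, S_n = ∫_1^n 5 · x^14 · (log x)^3 dx + O(n^14 · (log n)^3). For the integral, the leading term of ∫_1^n x^14 (log x)^3 dx is n^15/15 · (log n)^3 (by repeated integration by parts; each step lowers the log-exponent and produces a relatively O(1/log n) correction). Hence S_n ~ n^15 · (log n)^3 / 3.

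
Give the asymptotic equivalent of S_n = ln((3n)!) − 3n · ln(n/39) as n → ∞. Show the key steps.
S_n ~ 3n · (ln 117 − 1) + O(ln n)

Stirling: ln((3n)!) = 3n ln(3n) − 3n + O(ln n).
  S_n = 3n ln(3n) − 3n − 3n ln(n/39) + O(ln n)
      = 3n ln(3n) − 3n ln n + 3n ln 39 − 3n + O(ln n)
      = 3n ln 3 + 3n ln 39 − 3n + O(ln n)
      = 3n (ln 117 − 1) + O(ln n).
Numerically ln(117) − 1 ≈ 3.7622.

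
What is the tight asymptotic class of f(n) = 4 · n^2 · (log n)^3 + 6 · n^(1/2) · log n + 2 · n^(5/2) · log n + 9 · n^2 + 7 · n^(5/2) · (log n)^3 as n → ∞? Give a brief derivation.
f(n) ∈ Θ(n^(5/2) · (log n)^3)

Compare the terms by growth order. For large n, n^a · (log n)^b dominates n^a' · (log n)^b' iff a > a', or (a = a' and b > b'). Ranking the 5 terms shows the dominant one is 7 · n^(5/2) · (log n)^3. Hence f(n) ∈ Θ(n^(5/2) · (log n)^3).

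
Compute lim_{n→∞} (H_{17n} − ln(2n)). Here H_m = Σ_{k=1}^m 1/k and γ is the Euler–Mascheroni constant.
lim = ln(17/2) + γ

By Euler-Maclaurin, H_m = ln m + γ + O(1/m). So
  H_{17n} − ln(2n) = ln(17n) + γ − ln(2n) + O(1/n)
                       = ln(17/2) + γ + O(1/n).
Hence the limit is ln(17/2) + γ.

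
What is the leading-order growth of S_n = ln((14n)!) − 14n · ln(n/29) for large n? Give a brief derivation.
S_n ~ 14n · (ln 406 − 1) + O(ln n)

Stirling: ln((14n)!) = 14n ln(14n) − 14n + O(ln n).
  S_n = 14n ln(14n) − 14n − 14n ln(n/29) + O(ln n)
      = 14n ln(14n) − 14n ln n + 14n ln 29 − 14n + O(ln n)
      = 14n ln 14 + 14n ln 29 − 14n + O(ln n)
      = 14n (ln 406 − 1) + O(ln n).
Numerically ln(406) − 1 ≈ 5.0064.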